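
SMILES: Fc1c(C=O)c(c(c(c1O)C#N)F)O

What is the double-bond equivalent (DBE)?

7

Molecular formula from the SMILES: C8H3F2NO3.
DoU = (2C + 2 + N − H − X)/2 = (2·8 + 2 + 1 − 3 − 2)/2 = 14/2 = 7.
(Structurally: 1 ring(s) + 6 π bond(s) = 7.)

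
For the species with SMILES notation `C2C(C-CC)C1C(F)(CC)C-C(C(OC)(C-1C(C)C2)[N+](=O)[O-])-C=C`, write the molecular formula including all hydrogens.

C19H32FNO3

Heavy atoms from the SMILES: 19 C, 1 F, 1 N, 3 O.
Implicit hydrogens by atom environment:
  7 × C: 2 H each → 14
  6 × C: 1 H each → 6
  4 × C: 3 H each → 12
  2 × C: no H
  2 × O: no H
  1 × F: no H
  1 × N (charge +1): no H
  1 × O (charge -1): no H
  Total hydrogens = 32.
Molecular formula: C19H32FNO3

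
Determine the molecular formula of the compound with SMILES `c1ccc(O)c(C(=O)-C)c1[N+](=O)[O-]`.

Heavy atoms from the SMILES: 8 C, 1 N, 4 O.
Implicit hydrogens by atom environment:
  3 × C (aromatic): 1 H each → 3
  3 × C (aromatic): no H
  2 × O: no H
  1 × C: 3 H
  1 × C: no H
  1 × N (charge +1): no H
  1 × O: 1 H
  1 × O (charge -1): no H
  Total hydrogens = 7.
Molecular formula: C8H7NO4

C8H7NO4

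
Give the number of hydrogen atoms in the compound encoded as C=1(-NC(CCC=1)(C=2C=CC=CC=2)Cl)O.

Hydrogens are implicit in SMILES; fill each atom to its normal valence:
  5 × C (aromatic): 1 H each → 5
  2 × C: 2 H each → 4
  2 × C: no H
  1 × C: 1 H
  1 × C (aromatic): no H
  1 × Cl: no H
  1 × N: 1 H
  1 × O: 1 H
  Total hydrogens = 12.

12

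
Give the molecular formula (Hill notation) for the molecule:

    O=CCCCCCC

C7H14O

Heavy atoms from the SMILES: 7 C, 1 O.
Implicit hydrogens by atom environment:
  5 × C: 2 H each → 10
  1 × C: 3 H
  1 × C: 1 H
  1 × O: no H
  Total hydrogens = 14.
Molecular formula: C7H14O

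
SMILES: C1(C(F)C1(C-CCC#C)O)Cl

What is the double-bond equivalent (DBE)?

Molecular formula from the SMILES: C8H10ClFO.
DoU = (2C + 2 + N − H − X)/2 = (2·8 + 2 + 0 − 10 − 2)/2 = 6/2 = 3.
(Structurally: 1 ring(s) + 2 π bond(s) = 3.)

3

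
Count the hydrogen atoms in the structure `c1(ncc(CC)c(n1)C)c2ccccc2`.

14

Hydrogens are implicit in SMILES; fill each atom to its normal valence:
  6 × C (aromatic): 1 H each → 6
  4 × C (aromatic): no H
  2 × C: 3 H each → 6
  2 × N (aromatic): no H
  1 × C: 2 H
  Total hydrogens = 14.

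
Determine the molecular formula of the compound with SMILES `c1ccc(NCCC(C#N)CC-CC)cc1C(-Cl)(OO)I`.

Heavy atoms from the SMILES: 15 C, 1 Cl, 1 I, 2 N, 2 O.
Implicit hydrogens by atom environment:
  5 × C: 2 H each → 10
  4 × C (aromatic): 1 H each → 4
  2 × C: no H
  2 × C (aromatic): no H
  1 × C: 3 H
  1 × C: 1 H
  1 × Cl: no H
  1 × I: no H
  1 × N: 1 H
  1 × N: no H
  1 × O: 1 H
  1 × O: no H
  Total hydrogens = 20.
Molecular formula: C15H20ClIN2O2

C15H20ClIN2O2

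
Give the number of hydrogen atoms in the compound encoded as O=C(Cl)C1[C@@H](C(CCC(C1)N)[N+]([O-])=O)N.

Hydrogens are implicit in SMILES; fill each atom to its normal valence:
  4 × C: 1 H each → 4
  3 × C: 2 H each → 6
  2 × N: 2 H each → 4
  2 × O: no H
  1 × C: no H
  1 × Cl: no H
  1 × N (charge +1): no H
  1 × O (charge -1): no H
  Total hydrogens = 14.

14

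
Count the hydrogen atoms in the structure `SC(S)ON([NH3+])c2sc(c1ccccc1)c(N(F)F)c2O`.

12

Hydrogens are implicit in SMILES; fill each atom to its normal valence:
  5 × C (aromatic): 1 H each → 5
  5 × C (aromatic): no H
  2 × F: no H
  2 × N: no H
  2 × S: 1 H each → 2
  1 × C: 1 H
  1 × N (charge +1): 3 H
  1 × O: 1 H
  1 × O: no H
  1 × S (aromatic): no H
  Total hydrogens = 12.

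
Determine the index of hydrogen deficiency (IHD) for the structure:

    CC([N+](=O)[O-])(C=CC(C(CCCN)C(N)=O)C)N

3

Molecular formula from the SMILES: C11H22N4O3.
DoU = (2C + 2 + N − H − X)/2 = (2·11 + 2 + 4 − 22 − 0)/2 = 6/2 = 3.
(Structurally: 0 ring(s) + 3 π bond(s) = 3.)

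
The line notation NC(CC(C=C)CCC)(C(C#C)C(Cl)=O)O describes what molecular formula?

C12H18ClNO2

Heavy atoms from the SMILES: 12 C, 1 Cl, 1 N, 2 O.
Implicit hydrogens by atom environment:
  4 × C: 2 H each → 8
  4 × C: 1 H each → 4
  3 × C: no H
  1 × C: 3 H
  1 × Cl: no H
  1 × N: 2 H
  1 × O: 1 H
  1 × O: no H
  Total hydrogens = 18.
Molecular formula: C12H18ClNO2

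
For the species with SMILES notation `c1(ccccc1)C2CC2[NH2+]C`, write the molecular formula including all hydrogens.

C10H14N+

Heavy atoms from the SMILES: 10 C, 1 N.
Implicit hydrogens by atom environment:
  5 × C (aromatic): 1 H each → 5
  2 × C: 1 H each → 2
  1 × C: 3 H
  1 × C: 2 H
  1 × C (aromatic): no H
  1 × N (charge +1): 2 H
  Total hydrogens = 14.
Net charge +1.
Molecular formula: C10H14N+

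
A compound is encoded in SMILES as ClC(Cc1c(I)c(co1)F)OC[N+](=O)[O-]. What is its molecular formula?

Heavy atoms from the SMILES: 7 C, 1 Cl, 1 F, 1 I, 1 N, 4 O.
Implicit hydrogens by atom environment:
  3 × C (aromatic): no H
  2 × C: 2 H each → 4
  2 × O: no H
  1 × C (aromatic): 1 H
  1 × C: 1 H
  1 × Cl: no H
  1 × F: no H
  1 × I: no H
  1 × N (charge +1): no H
  1 × O (aromatic): no H
  1 × O (charge -1): no H
  Total hydrogens = 6.
Molecular formula: C7H6ClFINO4

C7H6ClFINO4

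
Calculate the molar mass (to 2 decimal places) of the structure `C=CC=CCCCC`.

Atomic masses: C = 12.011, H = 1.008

Molecular formula: C8H14.
M = 8×12.011 + 14×1.008 = 110.20 g/mol.

110.20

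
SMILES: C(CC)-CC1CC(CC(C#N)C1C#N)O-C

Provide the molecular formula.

C13H20N2O

Heavy atoms from the SMILES: 13 C, 2 N, 1 O.
Implicit hydrogens by atom environment:
  5 × C: 2 H each → 10
  4 × C: 1 H each → 4
  2 × C: 3 H each → 6
  2 × C: no H
  2 × N: no H
  1 × O: no H
  Total hydrogens = 20.
Molecular formula: C13H20N2O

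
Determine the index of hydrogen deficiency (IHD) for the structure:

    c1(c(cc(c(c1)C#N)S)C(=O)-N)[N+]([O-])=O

8

Molecular formula from the SMILES: C8H5N3O3S.
DoU = (2C + 2 + N − H − X)/2 = (2·8 + 2 + 3 − 5 − 0)/2 = 16/2 = 8.
(Structurally: 1 ring(s) + 7 π bond(s) = 8.)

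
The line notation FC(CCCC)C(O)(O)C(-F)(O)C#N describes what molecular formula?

Heavy atoms from the SMILES: 8 C, 2 F, 1 N, 3 O.
Implicit hydrogens by atom environment:
  3 × C: 2 H each → 6
  3 × C: no H
  3 × O: 1 H each → 3
  2 × F: no H
  1 × C: 3 H
  1 × C: 1 H
  1 × N: no H
  Total hydrogens = 13.
Molecular formula: C8H13F2NO3

C8H13F2NO3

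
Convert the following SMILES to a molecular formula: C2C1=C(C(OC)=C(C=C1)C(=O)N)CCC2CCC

C15H21NO2

Heavy atoms from the SMILES: 15 C, 1 N, 2 O.
Implicit hydrogens by atom environment:
  5 × C: 2 H each → 10
  4 × C (aromatic): no H
  2 × C: 3 H each → 6
  2 × C (aromatic): 1 H each → 2
  2 × O: no H
  1 × C: 1 H
  1 × C: no H
  1 × N: 2 H
  Total hydrogens = 21.
Molecular formula: C15H21NO2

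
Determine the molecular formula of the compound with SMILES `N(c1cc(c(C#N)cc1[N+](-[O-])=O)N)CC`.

Heavy atoms from the SMILES: 9 C, 4 N, 2 O.
Implicit hydrogens by atom environment:
  4 × C (aromatic): no H
  2 × C (aromatic): 1 H each → 2
  1 × C: 3 H
  1 × C: 2 H
  1 × C: no H
  1 × N: 2 H
  1 × N: 1 H
  1 × N: no H
  1 × N (charge +1): no H
  1 × O: no H
  1 × O (charge -1): no H
  Total hydrogens = 10.
Molecular formula: C9H10N4O2

C9H10N4O2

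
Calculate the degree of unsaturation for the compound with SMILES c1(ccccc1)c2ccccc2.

8

Molecular formula from the SMILES: C12H10.
DoU = (2C + 2 + N − H − X)/2 = (2·12 + 2 + 0 − 10 − 0)/2 = 16/2 = 8.
(Structurally: 2 ring(s) + 6 π bond(s) = 8.)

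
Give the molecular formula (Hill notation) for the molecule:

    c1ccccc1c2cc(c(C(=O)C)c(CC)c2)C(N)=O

C17H17NO2

Heavy atoms from the SMILES: 17 C, 1 N, 2 O.
Implicit hydrogens by atom environment:
  7 × C (aromatic): 1 H each → 7
  5 × C (aromatic): no H
  2 × C: 3 H each → 6
  2 × C: no H
  2 × O: no H
  1 × C: 2 H
  1 × N: 2 H
  Total hydrogens = 17.
Molecular formula: C17H17NO2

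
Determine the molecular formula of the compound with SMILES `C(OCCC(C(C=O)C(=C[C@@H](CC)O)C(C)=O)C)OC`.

Heavy atoms from the SMILES: 15 C, 5 O.
Implicit hydrogens by atom environment:
  5 × C: 1 H each → 5
  4 × C: 3 H each → 12
  4 × C: 2 H each → 8
  4 × O: no H
  2 × C: no H
  1 × O: 1 H
  Total hydrogens = 26.
Molecular formula: C15H26O5

C15H26O5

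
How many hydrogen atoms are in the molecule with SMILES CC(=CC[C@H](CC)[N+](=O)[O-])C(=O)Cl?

12

Hydrogens are implicit in SMILES; fill each atom to its normal valence:
  2 × C: 3 H each → 6
  2 × C: 2 H each → 4
  2 × C: 1 H each → 2
  2 × C: no H
  2 × O: no H
  1 × Cl: no H
  1 × N (charge +1): no H
  1 × O (charge -1): no H
  Total hydrogens = 12.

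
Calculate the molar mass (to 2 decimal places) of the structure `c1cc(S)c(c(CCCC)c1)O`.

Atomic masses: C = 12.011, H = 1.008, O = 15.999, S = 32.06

Molecular formula: C10H14OS.
M = 10×12.011 + 14×1.008 + 1×15.999 + 1×32.06 = 182.28 g/mol.

182.28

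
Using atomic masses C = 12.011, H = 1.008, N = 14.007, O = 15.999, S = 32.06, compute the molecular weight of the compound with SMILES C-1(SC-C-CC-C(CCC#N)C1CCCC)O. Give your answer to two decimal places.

Molecular formula: C14H25NOS.
M = 14×12.011 + 25×1.008 + 1×14.007 + 1×15.999 + 1×32.06 = 255.42 g/mol.

255.42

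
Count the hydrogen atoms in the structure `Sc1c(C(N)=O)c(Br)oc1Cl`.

Hydrogens are implicit in SMILES; fill each atom to its normal valence:
  4 × C (aromatic): no H
  1 × Br: no H
  1 × C: no H
  1 × Cl: no H
  1 × N: 2 H
  1 × O (aromatic): no H
  1 × O: no H
  1 × S: 1 H
  Total hydrogens = 3.

3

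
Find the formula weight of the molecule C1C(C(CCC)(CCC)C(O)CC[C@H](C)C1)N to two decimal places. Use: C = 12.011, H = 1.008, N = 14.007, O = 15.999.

241.42

Molecular formula: C15H31NO.
M = 15×12.011 + 31×1.008 + 1×14.007 + 1×15.999 = 241.42 g/mol.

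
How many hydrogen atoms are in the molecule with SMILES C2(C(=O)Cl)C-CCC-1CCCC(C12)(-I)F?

15

Hydrogens are implicit in SMILES; fill each atom to its normal valence:
  6 × C: 2 H each → 12
  3 × C: 1 H each → 3
  2 × C: no H
  1 × Cl: no H
  1 × F: no H
  1 × I: no H
  1 × O: no H
  Total hydrogens = 15.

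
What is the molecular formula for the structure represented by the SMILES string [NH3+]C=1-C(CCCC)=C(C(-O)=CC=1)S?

C10H16NOS+

Heavy atoms from the SMILES: 10 C, 1 N, 1 O, 1 S.
Implicit hydrogens by atom environment:
  4 × C (aromatic): no H
  3 × C: 2 H each → 6
  2 × C (aromatic): 1 H each → 2
  1 × C: 3 H
  1 × N (charge +1): 3 H
  1 × O: 1 H
  1 × S: 1 H
  Total hydrogens = 16.
Net charge +1.
Molecular formula: C10H16NOS+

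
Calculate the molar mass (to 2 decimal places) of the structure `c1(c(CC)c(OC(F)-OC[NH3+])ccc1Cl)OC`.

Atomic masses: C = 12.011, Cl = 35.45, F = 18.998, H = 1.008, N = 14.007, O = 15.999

264.70

Molecular formula: C11H16ClFNO3+.
M = 11×12.011 + 1×35.45 + 1×18.998 + 16×1.008 + 1×14.007 + 3×15.999 = 264.70 g/mol.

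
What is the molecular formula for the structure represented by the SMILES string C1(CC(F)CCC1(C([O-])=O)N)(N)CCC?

C10H18FN2O2-

Heavy atoms from the SMILES: 10 C, 1 F, 2 N, 2 O.
Implicit hydrogens by atom environment:
  5 × C: 2 H each → 10
  3 × C: no H
  2 × N: 2 H each → 4
  1 × C: 3 H
  1 × C: 1 H
  1 × F: no H
  1 × O: no H
  1 × O (charge -1): no H
  Total hydrogens = 18.
Net charge -1.
Molecular formula: C10H18FN2O2-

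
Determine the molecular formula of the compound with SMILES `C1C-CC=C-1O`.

C5H8O

Heavy atoms from the SMILES: 5 C, 1 O.
Implicit hydrogens by atom environment:
  3 × C: 2 H each → 6
  1 × C: 1 H
  1 × C: no H
  1 × O: 1 H
  Total hydrogens = 8.
Molecular formula: C5H8O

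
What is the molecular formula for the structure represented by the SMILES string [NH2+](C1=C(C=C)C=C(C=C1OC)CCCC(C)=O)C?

C15H22NO2+

Heavy atoms from the SMILES: 15 C, 1 N, 2 O.
Implicit hydrogens by atom environment:
  4 × C: 2 H each → 8
  4 × C (aromatic): no H
  3 × C: 3 H each → 9
  2 × C (aromatic): 1 H each → 2
  2 × O: no H
  1 × C: 1 H
  1 × C: no H
  1 × N (charge +1): 2 H
  Total hydrogens = 22.
Net charge +1.
Molecular formula: C15H22NO2+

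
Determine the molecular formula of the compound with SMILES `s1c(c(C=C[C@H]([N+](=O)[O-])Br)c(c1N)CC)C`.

C10H13BrN2O2S

Heavy atoms from the SMILES: 1 Br, 10 C, 2 N, 2 O, 1 S.
Implicit hydrogens by atom environment:
  4 × C (aromatic): no H
  3 × C: 1 H each → 3
  2 × C: 3 H each → 6
  1 × Br: no H
  1 × C: 2 H
  1 × N: 2 H
  1 × N (charge +1): no H
  1 × O: no H
  1 × O (charge -1): no H
  1 × S (aromatic): no H
  Total hydrogens = 13.
Molecular formula: C10H13BrN2O2S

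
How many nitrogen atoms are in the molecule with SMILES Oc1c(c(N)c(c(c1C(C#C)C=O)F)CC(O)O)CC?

1

The symbol for nitrogen appears 1 time in the SMILES.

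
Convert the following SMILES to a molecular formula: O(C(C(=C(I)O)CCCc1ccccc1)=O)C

Heavy atoms from the SMILES: 13 C, 1 I, 3 O.
Implicit hydrogens by atom environment:
  5 × C (aromatic): 1 H each → 5
  3 × C: 2 H each → 6
  3 × C: no H
  2 × O: no H
  1 × C: 3 H
  1 × C (aromatic): no H
  1 × I: no H
  1 × O: 1 H
  Total hydrogens = 15.
Molecular formula: C13H15IO3

C13H15IO3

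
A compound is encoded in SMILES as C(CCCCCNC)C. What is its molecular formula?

Heavy atoms from the SMILES: 8 C, 1 N.
Implicit hydrogens by atom environment:
  6 × C: 2 H each → 12
  2 × C: 3 H each → 6
  1 × N: 1 H
  Total hydrogens = 19.
Molecular formula: C8H19N

C8H19N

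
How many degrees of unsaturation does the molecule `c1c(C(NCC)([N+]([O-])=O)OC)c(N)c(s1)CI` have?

Molecular formula from the SMILES: C9H14IN3O3S.
DoU = (2C + 2 + N − H − X)/2 = (2·9 + 2 + 3 − 14 − 1)/2 = 8/2 = 4.
(Structurally: 1 ring(s) + 3 π bond(s) = 4.)

4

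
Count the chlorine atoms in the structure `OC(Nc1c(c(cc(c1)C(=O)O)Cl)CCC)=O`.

The symbol for chlorine appears 1 time in the SMILES.

1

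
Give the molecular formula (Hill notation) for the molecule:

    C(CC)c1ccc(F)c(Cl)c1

Heavy atoms from the SMILES: 9 C, 1 Cl, 1 F.
Implicit hydrogens by atom environment:
  3 × C (aromatic): 1 H each → 3
  3 × C (aromatic): no H
  2 × C: 2 H each → 4
  1 × C: 3 H
  1 × Cl: no H
  1 × F: no H
  Total hydrogens = 10.
Molecular formula: C9H10ClF

C9H10ClF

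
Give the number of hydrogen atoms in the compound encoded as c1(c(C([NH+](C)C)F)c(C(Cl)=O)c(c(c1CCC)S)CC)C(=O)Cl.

Hydrogens are implicit in SMILES; fill each atom to its normal valence:
  6 × C (aromatic): no H
  4 × C: 3 H each → 12
  3 × C: 2 H each → 6
  2 × C: no H
  2 × Cl: no H
  2 × O: no H
  1 × C: 1 H
  1 × F: no H
  1 × N (charge +1): 1 H
  1 × S: 1 H
  Total hydrogens = 21.

21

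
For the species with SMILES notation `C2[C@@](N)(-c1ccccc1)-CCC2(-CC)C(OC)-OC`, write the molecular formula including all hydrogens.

Heavy atoms from the SMILES: 16 C, 1 N, 2 O.
Implicit hydrogens by atom environment:
  5 × C (aromatic): 1 H each → 5
  4 × C: 2 H each → 8
  3 × C: 3 H each → 9
  2 × C: no H
  2 × O: no H
  1 × C: 1 H
  1 × C (aromatic): no H
  1 × N: 2 H
  Total hydrogens = 25.
Molecular formula: C16H25NO2

C16H25NO2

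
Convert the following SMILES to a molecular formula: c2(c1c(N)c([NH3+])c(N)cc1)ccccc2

C12H14N3+

Heavy atoms from the SMILES: 12 C, 3 N.
Implicit hydrogens by atom environment:
  7 × C (aromatic): 1 H each → 7
  5 × C (aromatic): no H
  2 × N: 2 H each → 4
  1 × N (charge +1): 3 H
  Total hydrogens = 14.
Net charge +1.
Molecular formula: C12H14N3+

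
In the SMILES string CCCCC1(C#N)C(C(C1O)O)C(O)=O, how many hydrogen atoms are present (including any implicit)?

Hydrogens are implicit in SMILES; fill each atom to its normal valence:
  3 × C: 2 H each → 6
  3 × C: 1 H each → 3
  3 × C: no H
  3 × O: 1 H each → 3
  1 × C: 3 H
  1 × N: no H
  1 × O: no H
  Total hydrogens = 15.

15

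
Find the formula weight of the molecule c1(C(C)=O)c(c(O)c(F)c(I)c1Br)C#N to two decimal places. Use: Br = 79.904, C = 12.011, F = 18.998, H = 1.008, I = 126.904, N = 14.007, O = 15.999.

383.94

Molecular formula: C9H4BrFINO2.
M = 1×79.904 + 9×12.011 + 1×18.998 + 4×1.008 + 1×126.904 + 1×14.007 + 2×15.999 = 383.94 g/mol.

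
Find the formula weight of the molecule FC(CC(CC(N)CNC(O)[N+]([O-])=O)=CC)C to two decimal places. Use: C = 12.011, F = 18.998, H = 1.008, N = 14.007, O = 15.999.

Molecular formula: C10H20FN3O3.
M = 10×12.011 + 1×18.998 + 20×1.008 + 3×14.007 + 3×15.999 = 249.29 g/mol.

249.29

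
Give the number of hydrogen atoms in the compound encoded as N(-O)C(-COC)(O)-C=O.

9

Hydrogens are implicit in SMILES; fill each atom to its normal valence:
  2 × O: 1 H each → 2
  2 × O: no H
  1 × C: 3 H
  1 × C: 2 H
  1 × C: 1 H
  1 × C: no H
  1 × N: 1 H
  Total hydrogens = 9.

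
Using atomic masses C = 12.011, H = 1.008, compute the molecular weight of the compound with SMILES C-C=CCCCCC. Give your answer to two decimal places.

112.22

Molecular formula: C8H16.
M = 8×12.011 + 16×1.008 = 112.22 g/mol.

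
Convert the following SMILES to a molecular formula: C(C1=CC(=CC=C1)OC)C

C9H12O

Heavy atoms from the SMILES: 9 C, 1 O.
Implicit hydrogens by atom environment:
  4 × C (aromatic): 1 H each → 4
  2 × C: 3 H each → 6
  2 × C (aromatic): no H
  1 × C: 2 H
  1 × O: no H
  Total hydrogens = 12.
Molecular formula: C9H12O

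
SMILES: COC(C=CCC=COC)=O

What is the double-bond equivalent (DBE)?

3

Molecular formula from the SMILES: C8H12O3.
DoU = (2C + 2 + N − H − X)/2 = (2·8 + 2 + 0 − 12 − 0)/2 = 6/2 = 3.
(Structurally: 0 ring(s) + 3 π bond(s) = 3.)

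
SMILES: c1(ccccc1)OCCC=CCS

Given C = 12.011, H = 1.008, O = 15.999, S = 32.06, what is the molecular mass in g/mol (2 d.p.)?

Molecular formula: C11H14OS.
M = 11×12.011 + 14×1.008 + 1×15.999 + 1×32.06 = 194.29 g/mol.

194.29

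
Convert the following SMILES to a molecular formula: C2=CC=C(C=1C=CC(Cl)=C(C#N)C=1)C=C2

C13H8ClN

Heavy atoms from the SMILES: 13 C, 1 Cl, 1 N.
Implicit hydrogens by atom environment:
  8 × C (aromatic): 1 H each → 8
  4 × C (aromatic): no H
  1 × C: no H
  1 × Cl: no H
  1 × N: no H
  Total hydrogens = 8.
Molecular formula: C13H8ClN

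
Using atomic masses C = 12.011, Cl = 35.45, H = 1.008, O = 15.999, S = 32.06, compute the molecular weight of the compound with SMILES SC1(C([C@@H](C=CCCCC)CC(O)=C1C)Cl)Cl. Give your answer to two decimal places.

295.26

Molecular formula: C13H20Cl2OS.
M = 13×12.011 + 2×35.45 + 20×1.008 + 1×15.999 + 1×32.06 = 295.26 g/mol.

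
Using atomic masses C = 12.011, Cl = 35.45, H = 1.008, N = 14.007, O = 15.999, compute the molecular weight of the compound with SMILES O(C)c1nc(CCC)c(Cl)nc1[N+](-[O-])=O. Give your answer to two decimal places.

231.64

Molecular formula: C8H10ClN3O3.
M = 8×12.011 + 1×35.45 + 10×1.008 + 3×14.007 + 3×15.999 = 231.64 g/mol.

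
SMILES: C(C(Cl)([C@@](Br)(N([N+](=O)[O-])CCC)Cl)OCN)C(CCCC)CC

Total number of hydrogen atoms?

Hydrogens are implicit in SMILES; fill each atom to its normal valence:
  8 × C: 2 H each → 16
  3 × C: 3 H each → 9
  2 × C: no H
  2 × Cl: no H
  2 × O: no H
  1 × Br: no H
  1 × C: 1 H
  1 × N: 2 H
  1 × N: no H
  1 × N (charge +1): no H
  1 × O (charge -1): no H
  Total hydrogens = 28.

28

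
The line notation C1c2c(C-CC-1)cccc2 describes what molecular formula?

Heavy atoms from the SMILES: 10 C.
Implicit hydrogens by atom environment:
  4 × C: 2 H each → 8
  4 × C (aromatic): 1 H each → 4
  2 × C (aromatic): no H
  Total hydrogens = 12.
Molecular formula: C10H12

C10H12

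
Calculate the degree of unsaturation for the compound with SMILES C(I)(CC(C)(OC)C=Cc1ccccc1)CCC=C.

6

Molecular formula from the SMILES: C17H23IO.
DoU = (2C + 2 + N − H − X)/2 = (2·17 + 2 + 0 − 23 − 1)/2 = 12/2 = 6.
(Structurally: 1 ring(s) + 5 π bond(s) = 6.)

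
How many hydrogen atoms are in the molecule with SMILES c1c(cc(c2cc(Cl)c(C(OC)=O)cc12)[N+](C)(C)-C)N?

18

Hydrogens are implicit in SMILES; fill each atom to its normal valence:
  6 × C (aromatic): no H
  4 × C: 3 H each → 12
  4 × C (aromatic): 1 H each → 4
  2 × O: no H
  1 × C: no H
  1 × Cl: no H
  1 × N: 2 H
  1 × N (charge +1): no H
  Total hydrogens = 18.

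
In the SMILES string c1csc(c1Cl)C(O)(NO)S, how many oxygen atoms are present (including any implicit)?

The symbol for oxygen appears 2 times in the SMILES.

2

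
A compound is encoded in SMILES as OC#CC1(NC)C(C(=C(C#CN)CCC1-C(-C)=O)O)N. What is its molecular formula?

Heavy atoms from the SMILES: 14 C, 3 N, 3 O.
Implicit hydrogens by atom environment:
  8 × C: no H
  2 × C: 3 H each → 6
  2 × C: 2 H each → 4
  2 × C: 1 H each → 2
  2 × N: 2 H each → 4
  2 × O: 1 H each → 2
  1 × N: 1 H
  1 × O: no H
  Total hydrogens = 19.
Molecular formula: C14H19N3O3

C14H19N3O3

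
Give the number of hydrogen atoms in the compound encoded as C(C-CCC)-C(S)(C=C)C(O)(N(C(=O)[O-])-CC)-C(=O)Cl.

Hydrogens are implicit in SMILES; fill each atom to its normal valence:
  6 × C: 2 H each → 12
  4 × C: no H
  2 × C: 3 H each → 6
  2 × O: no H
  1 × C: 1 H
  1 × Cl: no H
  1 × N: no H
  1 × O: 1 H
  1 × O (charge -1): no H
  1 × S: 1 H
  Total hydrogens = 21.

21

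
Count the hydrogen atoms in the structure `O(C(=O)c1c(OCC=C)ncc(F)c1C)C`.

12

Hydrogens are implicit in SMILES; fill each atom to its normal valence:
  4 × C (aromatic): no H
  3 × O: no H
  2 × C: 3 H each → 6
  2 × C: 2 H each → 4
  1 × C (aromatic): 1 H
  1 × C: 1 H
  1 × C: no H
  1 × F: no H
  1 × N (aromatic): no H
  Total hydrogens = 12.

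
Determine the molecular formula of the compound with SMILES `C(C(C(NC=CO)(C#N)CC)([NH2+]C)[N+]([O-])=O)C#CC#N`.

C12H16N5O3+

Heavy atoms from the SMILES: 12 C, 5 N, 3 O.
Implicit hydrogens by atom environment:
  6 × C: no H
  2 × C: 3 H each → 6
  2 × C: 2 H each → 4
  2 × C: 1 H each → 2
  2 × N: no H
  1 × N (charge +1): 2 H
  1 × N: 1 H
  1 × N (charge +1): no H
  1 × O: 1 H
  1 × O: no H
  1 × O (charge -1): no H
  Total hydrogens = 16.
Net charge +1.
Molecular formula: C12H16N5O3+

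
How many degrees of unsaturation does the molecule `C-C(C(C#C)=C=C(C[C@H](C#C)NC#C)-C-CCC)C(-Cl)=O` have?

Molecular formula from the SMILES: C18H20ClNO.
DoU = (2C + 2 + N − H − X)/2 = (2·18 + 2 + 1 − 20 − 1)/2 = 18/2 = 9.
(Structurally: 0 ring(s) + 9 π bond(s) = 9.)

9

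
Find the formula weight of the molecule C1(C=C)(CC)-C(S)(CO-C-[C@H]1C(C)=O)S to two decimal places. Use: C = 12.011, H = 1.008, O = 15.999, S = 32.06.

Molecular formula: C11H18O2S2.
M = 11×12.011 + 18×1.008 + 2×15.999 + 2×32.06 = 246.38 g/mol.

246.38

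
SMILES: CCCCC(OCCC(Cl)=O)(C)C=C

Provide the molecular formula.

Heavy atoms from the SMILES: 11 C, 1 Cl, 2 O.
Implicit hydrogens by atom environment:
  6 × C: 2 H each → 12
  2 × C: 3 H each → 6
  2 × C: no H
  2 × O: no H
  1 × C: 1 H
  1 × Cl: no H
  Total hydrogens = 19.
Molecular formula: C11H19ClO2

C11H19ClO2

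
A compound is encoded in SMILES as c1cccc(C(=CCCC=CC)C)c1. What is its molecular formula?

Heavy atoms from the SMILES: 14 C.
Implicit hydrogens by atom environment:
  5 × C (aromatic): 1 H each → 5
  3 × C: 1 H each → 3
  2 × C: 3 H each → 6
  2 × C: 2 H each → 4
  1 × C: no H
  1 × C (aromatic): no H
  Total hydrogens = 18.
Molecular formula: C14H18

C14H18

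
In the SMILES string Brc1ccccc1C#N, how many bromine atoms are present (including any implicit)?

The symbol for bromine appears 1 time in the SMILES.

1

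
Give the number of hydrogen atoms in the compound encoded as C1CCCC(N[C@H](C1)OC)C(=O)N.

Hydrogens are implicit in SMILES; fill each atom to its normal valence:
  5 × C: 2 H each → 10
  2 × C: 1 H each → 2
  2 × O: no H
  1 × C: 3 H
  1 × C: no H
  1 × N: 2 H
  1 × N: 1 H
  Total hydrogens = 18.

18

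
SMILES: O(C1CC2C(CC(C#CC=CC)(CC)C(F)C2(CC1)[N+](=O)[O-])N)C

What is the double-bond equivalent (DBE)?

6

Molecular formula from the SMILES: C18H27FN2O3.
DoU = (2C + 2 + N − H − X)/2 = (2·18 + 2 + 2 − 27 − 1)/2 = 12/2 = 6.
(Structurally: 2 ring(s) + 4 π bond(s) = 6.)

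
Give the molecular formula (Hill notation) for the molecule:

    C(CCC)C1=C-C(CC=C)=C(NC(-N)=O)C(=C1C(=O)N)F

Heavy atoms from the SMILES: 15 C, 1 F, 3 N, 2 O.
Implicit hydrogens by atom environment:
  5 × C: 2 H each → 10
  5 × C (aromatic): no H
  2 × C: no H
  2 × N: 2 H each → 4
  2 × O: no H
  1 × C: 3 H
  1 × C (aromatic): 1 H
  1 × C: 1 H
  1 × F: no H
  1 × N: 1 H
  Total hydrogens = 20.
Molecular formula: C15H20FN3O2

C15H20FN3O2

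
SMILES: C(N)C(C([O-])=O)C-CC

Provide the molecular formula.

C6H12NO2-

Heavy atoms from the SMILES: 6 C, 1 N, 2 O.
Implicit hydrogens by atom environment:
  3 × C: 2 H each → 6
  1 × C: 3 H
  1 × C: 1 H
  1 × C: no H
  1 × N: 2 H
  1 × O: no H
  1 × O (charge -1): no H
  Total hydrogens = 12.
Net charge -1.
Molecular formula: C6H12NO2-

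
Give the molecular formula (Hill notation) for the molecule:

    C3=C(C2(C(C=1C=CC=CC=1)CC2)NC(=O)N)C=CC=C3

C17H18N2O

Heavy atoms from the SMILES: 17 C, 2 N, 1 O.
Implicit hydrogens by atom environment:
  10 × C (aromatic): 1 H each → 10
  2 × C: 2 H each → 4
  2 × C: no H
  2 × C (aromatic): no H
  1 × C: 1 H
  1 × N: 2 H
  1 × N: 1 H
  1 × O: no H
  Total hydrogens = 18.
Molecular formula: C17H18N2O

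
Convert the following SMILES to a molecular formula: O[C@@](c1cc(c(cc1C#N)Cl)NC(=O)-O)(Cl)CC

Heavy atoms from the SMILES: 11 C, 2 Cl, 2 N, 3 O.
Implicit hydrogens by atom environment:
  4 × C (aromatic): no H
  3 × C: no H
  2 × C (aromatic): 1 H each → 2
  2 × Cl: no H
  2 × O: 1 H each → 2
  1 × C: 3 H
  1 × C: 2 H
  1 × N: 1 H
  1 × N: no H
  1 × O: no H
  Total hydrogens = 10.
Molecular formula: C11H10Cl2N2O3

C11H10Cl2N2O3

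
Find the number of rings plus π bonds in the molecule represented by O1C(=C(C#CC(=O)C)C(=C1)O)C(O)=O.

Molecular formula from the SMILES: C9H6O5.
DoU = (2C + 2 + N − H − X)/2 = (2·9 + 2 + 0 − 6 − 0)/2 = 14/2 = 7.
(Structurally: 1 ring(s) + 6 π bond(s) = 7.)

7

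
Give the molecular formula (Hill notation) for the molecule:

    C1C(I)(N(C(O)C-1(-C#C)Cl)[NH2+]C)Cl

C7H10Cl2IN2O+

Heavy atoms from the SMILES: 7 C, 2 Cl, 1 I, 2 N, 1 O.
Implicit hydrogens by atom environment:
  3 × C: no H
  2 × C: 1 H each → 2
  2 × Cl: no H
  1 × C: 3 H
  1 × C: 2 H
  1 × I: no H
  1 × N (charge +1): 2 H
  1 × N: no H
  1 × O: 1 H
  Total hydrogens = 10.
Net charge +1.
Molecular formula: C7H10Cl2IN2O+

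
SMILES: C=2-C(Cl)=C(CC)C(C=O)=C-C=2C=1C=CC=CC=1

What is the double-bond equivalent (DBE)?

Molecular formula from the SMILES: C15H13ClO.
DoU = (2C + 2 + N − H − X)/2 = (2·15 + 2 + 0 − 13 − 1)/2 = 18/2 = 9.
(Structurally: 2 ring(s) + 7 π bond(s) = 9.)

9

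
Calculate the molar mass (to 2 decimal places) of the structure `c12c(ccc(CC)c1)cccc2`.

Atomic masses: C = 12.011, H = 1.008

156.23

Molecular formula: C12H12.
M = 12×12.011 + 12×1.008 = 156.23 g/mol.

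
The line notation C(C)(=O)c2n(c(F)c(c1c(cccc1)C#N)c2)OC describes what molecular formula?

Heavy atoms from the SMILES: 14 C, 1 F, 2 N, 2 O.
Implicit hydrogens by atom environment:
  5 × C (aromatic): 1 H each → 5
  5 × C (aromatic): no H
  2 × C: 3 H each → 6
  2 × C: no H
  2 × O: no H
  1 × F: no H
  1 × N (aromatic): no H
  1 × N: no H
  Total hydrogens = 11.
Molecular formula: C14H11FN2O2

C14H11FN2O2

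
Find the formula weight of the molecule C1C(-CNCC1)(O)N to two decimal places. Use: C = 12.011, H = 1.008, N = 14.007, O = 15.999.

116.16

Molecular formula: C5H12N2O.
M = 5×12.011 + 12×1.008 + 2×14.007 + 1×15.999 = 116.16 g/mol.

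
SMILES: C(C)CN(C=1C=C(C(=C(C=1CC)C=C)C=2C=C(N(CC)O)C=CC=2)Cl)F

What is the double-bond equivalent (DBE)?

Molecular formula from the SMILES: C21H26ClFN2O.
DoU = (2C + 2 + N − H − X)/2 = (2·21 + 2 + 2 − 26 − 2)/2 = 18/2 = 9.
(Structurally: 2 ring(s) + 7 π bond(s) = 9.)

9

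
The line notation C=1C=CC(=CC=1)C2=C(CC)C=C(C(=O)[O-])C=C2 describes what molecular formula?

C15H13O2-

Heavy atoms from the SMILES: 15 C, 2 O.
Implicit hydrogens by atom environment:
  8 × C (aromatic): 1 H each → 8
  4 × C (aromatic): no H
  1 × C: 3 H
  1 × C: 2 H
  1 × C: no H
  1 × O: no H
  1 × O (charge -1): no H
  Total hydrogens = 13.
Net charge -1.
Molecular formula: C15H13O2-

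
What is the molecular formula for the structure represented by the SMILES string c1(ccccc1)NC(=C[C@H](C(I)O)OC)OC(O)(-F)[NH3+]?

Heavy atoms from the SMILES: 12 C, 1 F, 1 I, 2 N, 4 O.
Implicit hydrogens by atom environment:
  5 × C (aromatic): 1 H each → 5
  3 × C: 1 H each → 3
  2 × C: no H
  2 × O: 1 H each → 2
  2 × O: no H
  1 × C: 3 H
  1 × C (aromatic): no H
  1 × F: no H
  1 × I: no H
  1 × N (charge +1): 3 H
  1 × N: 1 H
  Total hydrogens = 17.
Net charge +1.
Molecular formula: C12H17FIN2O4+

C12H17FIN2O4+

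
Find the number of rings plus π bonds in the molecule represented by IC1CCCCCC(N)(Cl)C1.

1

Molecular formula from the SMILES: C8H15ClIN.
DoU = (2C + 2 + N − H − X)/2 = (2·8 + 2 + 1 − 15 − 2)/2 = 2/2 = 1.
(Structurally: 1 ring(s) + 0 π bond(s) = 1.)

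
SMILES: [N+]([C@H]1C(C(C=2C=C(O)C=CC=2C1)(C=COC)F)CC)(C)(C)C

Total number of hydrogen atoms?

Hydrogens are implicit in SMILES; fill each atom to its normal valence:
  5 × C: 3 H each → 15
  4 × C: 1 H each → 4
  3 × C (aromatic): 1 H each → 3
  3 × C (aromatic): no H
  2 × C: 2 H each → 4
  1 × C: no H
  1 × F: no H
  1 × N (charge +1): no H
  1 × O: 1 H
  1 × O: no H
  Total hydrogens = 27.

27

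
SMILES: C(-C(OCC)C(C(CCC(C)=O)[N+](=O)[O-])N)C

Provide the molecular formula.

C11H22N2O4

Heavy atoms from the SMILES: 11 C, 2 N, 4 O.
Implicit hydrogens by atom environment:
  4 × C: 2 H each → 8
  3 × C: 3 H each → 9
  3 × C: 1 H each → 3
  3 × O: no H
  1 × C: no H
  1 × N: 2 H
  1 × N (charge +1): no H
  1 × O (charge -1): no H
  Total hydrogens = 22.
Molecular formula: C11H22N2O4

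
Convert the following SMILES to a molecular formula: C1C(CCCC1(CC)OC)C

C10H20O

Heavy atoms from the SMILES: 10 C, 1 O.
Implicit hydrogens by atom environment:
  5 × C: 2 H each → 10
  3 × C: 3 H each → 9
  1 × C: 1 H
  1 × C: no H
  1 × O: no H
  Total hydrogens = 20.
Molecular formula: C10H20O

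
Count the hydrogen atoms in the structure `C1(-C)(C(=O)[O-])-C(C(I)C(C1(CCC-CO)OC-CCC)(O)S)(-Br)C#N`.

Hydrogens are implicit in SMILES; fill each atom to its normal valence:
  7 × C: 2 H each → 14
  6 × C: no H
  2 × C: 3 H each → 6
  2 × O: 1 H each → 2
  2 × O: no H
  1 × Br: no H
  1 × C: 1 H
  1 × I: no H
  1 × N: no H
  1 × O (charge -1): no H
  1 × S: 1 H
  Total hydrogens = 24.

24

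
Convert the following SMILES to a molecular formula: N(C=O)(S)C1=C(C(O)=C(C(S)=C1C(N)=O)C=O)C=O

C10H8N2O5S2

Heavy atoms from the SMILES: 10 C, 2 N, 5 O, 2 S.
Implicit hydrogens by atom environment:
  6 × C (aromatic): no H
  4 × O: no H
  3 × C: 1 H each → 3
  2 × S: 1 H each → 2
  1 × C: no H
  1 × N: 2 H
  1 × N: no H
  1 × O: 1 H
  Total hydrogens = 8.
Molecular formula: C10H8N2O5S2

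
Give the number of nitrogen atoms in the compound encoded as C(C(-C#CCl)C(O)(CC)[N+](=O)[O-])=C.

1

The symbol for nitrogen appears 1 time in the SMILES.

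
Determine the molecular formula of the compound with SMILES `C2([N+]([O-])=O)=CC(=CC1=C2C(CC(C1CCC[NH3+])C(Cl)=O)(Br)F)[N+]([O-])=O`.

Heavy atoms from the SMILES: 1 Br, 14 C, 1 Cl, 1 F, 3 N, 5 O.
Implicit hydrogens by atom environment:
  4 × C: 2 H each → 8
  4 × C (aromatic): no H
  3 × O: no H
  2 × C (aromatic): 1 H each → 2
  2 × C: 1 H each → 2
  2 × C: no H
  2 × N (charge +1): no H
  2 × O (charge -1): no H
  1 × Br: no H
  1 × Cl: no H
  1 × F: no H
  1 × N (charge +1): 3 H
  Total hydrogens = 15.
Net charge +1.
Molecular formula: C14H15BrClFN3O5+

C14H15BrClFN3O5+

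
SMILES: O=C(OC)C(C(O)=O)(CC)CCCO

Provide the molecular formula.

C9H16O5

Heavy atoms from the SMILES: 9 C, 5 O.
Implicit hydrogens by atom environment:
  4 × C: 2 H each → 8
  3 × C: no H
  3 × O: no H
  2 × C: 3 H each → 6
  2 × O: 1 H each → 2
  Total hydrogens = 16.
Molecular formula: C9H16O5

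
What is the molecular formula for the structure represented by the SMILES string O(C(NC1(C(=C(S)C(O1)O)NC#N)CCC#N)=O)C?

C10H12N4O4S

Heavy atoms from the SMILES: 10 C, 4 N, 4 O, 1 S.
Implicit hydrogens by atom environment:
  6 × C: no H
  3 × O: no H
  2 × C: 2 H each → 4
  2 × N: 1 H each → 2
  2 × N: no H
  1 × C: 3 H
  1 × C: 1 H
  1 × O: 1 H
  1 × S: 1 H
  Total hydrogens = 12.
Molecular formula: C10H12N4O4S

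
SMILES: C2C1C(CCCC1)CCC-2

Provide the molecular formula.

Heavy atoms from the SMILES: 10 C.
Implicit hydrogens by atom environment:
  8 × C: 2 H each → 16
  2 × C: 1 H each → 2
  Total hydrogens = 18.
Molecular formula: C10H18

C10H18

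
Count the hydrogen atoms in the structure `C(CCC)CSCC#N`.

Hydrogens are implicit in SMILES; fill each atom to its normal valence:
  5 × C: 2 H each → 10
  1 × C: 3 H
  1 × C: no H
  1 × N: no H
  1 × S: no H
  Total hydrogens = 13.

13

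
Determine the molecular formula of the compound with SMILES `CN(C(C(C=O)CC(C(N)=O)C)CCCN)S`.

Heavy atoms from the SMILES: 11 C, 3 N, 2 O, 1 S.
Implicit hydrogens by atom environment:
  4 × C: 2 H each → 8
  4 × C: 1 H each → 4
  2 × C: 3 H each → 6
  2 × N: 2 H each → 4
  2 × O: no H
  1 × C: no H
  1 × N: no H
  1 × S: 1 H
  Total hydrogens = 23.
Molecular formula: C11H23N3O2S

C11H23N3O2S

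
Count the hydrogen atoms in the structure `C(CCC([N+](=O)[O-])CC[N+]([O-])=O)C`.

Hydrogens are implicit in SMILES; fill each atom to its normal valence:
  5 × C: 2 H each → 10
  2 × N (charge +1): no H
  2 × O: no H
  2 × O (charge -1): no H
  1 × C: 3 H
  1 × C: 1 H
  Total hydrogens = 14.

14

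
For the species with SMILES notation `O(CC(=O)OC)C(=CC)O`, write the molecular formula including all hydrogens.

C6H10O4

Heavy atoms from the SMILES: 6 C, 4 O.
Implicit hydrogens by atom environment:
  3 × O: no H
  2 × C: 3 H each → 6
  2 × C: no H
  1 × C: 2 H
  1 × C: 1 H
  1 × O: 1 H
  Total hydrogens = 10.
Molecular formula: C6H10O4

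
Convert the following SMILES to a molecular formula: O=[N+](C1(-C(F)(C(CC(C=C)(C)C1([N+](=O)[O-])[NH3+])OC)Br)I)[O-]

Heavy atoms from the SMILES: 1 Br, 10 C, 1 F, 1 I, 3 N, 5 O.
Implicit hydrogens by atom environment:
  4 × C: no H
  3 × O: no H
  2 × C: 3 H each → 6
  2 × C: 2 H each → 4
  2 × C: 1 H each → 2
  2 × N (charge +1): no H
  2 × O (charge -1): no H
  1 × Br: no H
  1 × F: no H
  1 × I: no H
  1 × N (charge +1): 3 H
  Total hydrogens = 15.
Net charge +1.
Molecular formula: C10H15BrFIN3O5+

C10H15BrFIN3O5+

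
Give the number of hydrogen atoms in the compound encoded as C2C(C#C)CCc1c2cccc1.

Hydrogens are implicit in SMILES; fill each atom to its normal valence:
  4 × C (aromatic): 1 H each → 4
  3 × C: 2 H each → 6
  2 × C: 1 H each → 2
  2 × C (aromatic): no H
  1 × C: no H
  Total hydrogens = 12.

12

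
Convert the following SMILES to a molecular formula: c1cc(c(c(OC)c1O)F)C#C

Heavy atoms from the SMILES: 9 C, 1 F, 2 O.
Implicit hydrogens by atom environment:
  4 × C (aromatic): no H
  2 × C (aromatic): 1 H each → 2
  1 × C: 3 H
  1 × C: 1 H
  1 × C: no H
  1 × F: no H
  1 × O: 1 H
  1 × O: no H
  Total hydrogens = 7.
Molecular formula: C9H7FO2

C9H7FO2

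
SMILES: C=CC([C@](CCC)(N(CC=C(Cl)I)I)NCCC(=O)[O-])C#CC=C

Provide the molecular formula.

Heavy atoms from the SMILES: 17 C, 1 Cl, 2 I, 2 N, 2 O.
Implicit hydrogens by atom environment:
  7 × C: 2 H each → 14
  5 × C: no H
  4 × C: 1 H each → 4
  2 × I: no H
  1 × C: 3 H
  1 × Cl: no H
  1 × N: 1 H
  1 × N: no H
  1 × O: no H
  1 × O (charge -1): no H
  Total hydrogens = 22.
Net charge -1.
Molecular formula: C17H22ClI2N2O2-

C17H22ClI2N2O2-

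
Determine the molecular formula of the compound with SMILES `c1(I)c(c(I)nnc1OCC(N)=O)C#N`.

C7H4I2N4O2

Heavy atoms from the SMILES: 7 C, 2 I, 4 N, 2 O.
Implicit hydrogens by atom environment:
  4 × C (aromatic): no H
  2 × C: no H
  2 × I: no H
  2 × N (aromatic): no H
  2 × O: no H
  1 × C: 2 H
  1 × N: 2 H
  1 × N: no H
  Total hydrogens = 4.
Molecular formula: C7H4I2N4O2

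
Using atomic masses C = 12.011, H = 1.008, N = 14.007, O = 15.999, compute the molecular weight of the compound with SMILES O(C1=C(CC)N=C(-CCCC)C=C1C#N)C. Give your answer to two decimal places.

Molecular formula: C13H18N2O.
M = 13×12.011 + 18×1.008 + 2×14.007 + 1×15.999 = 218.30 g/mol.

218.30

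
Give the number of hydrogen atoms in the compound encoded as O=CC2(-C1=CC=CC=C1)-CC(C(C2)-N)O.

Hydrogens are implicit in SMILES; fill each atom to its normal valence:
  5 × C (aromatic): 1 H each → 5
  3 × C: 1 H each → 3
  2 × C: 2 H each → 4
  1 × C: no H
  1 × C (aromatic): no H
  1 × N: 2 H
  1 × O: 1 H
  1 × O: no H
  Total hydrogens = 15.

15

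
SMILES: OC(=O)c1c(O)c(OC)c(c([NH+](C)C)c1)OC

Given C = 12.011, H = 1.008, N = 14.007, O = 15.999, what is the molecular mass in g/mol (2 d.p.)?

Molecular formula: C11H16NO5+.
M = 11×12.011 + 16×1.008 + 1×14.007 + 5×15.999 = 242.25 g/mol.

242.25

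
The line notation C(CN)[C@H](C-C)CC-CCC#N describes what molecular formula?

Heavy atoms from the SMILES: 10 C, 2 N.
Implicit hydrogens by atom environment:
  7 × C: 2 H each → 14
  1 × C: 3 H
  1 × C: 1 H
  1 × C: no H
  1 × N: 2 H
  1 × N: no H
  Total hydrogens = 20.
Molecular formula: C10H20N2

C10H20N2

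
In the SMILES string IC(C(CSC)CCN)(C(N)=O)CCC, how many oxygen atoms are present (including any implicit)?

The symbol for oxygen appears 1 time in the SMILES.

1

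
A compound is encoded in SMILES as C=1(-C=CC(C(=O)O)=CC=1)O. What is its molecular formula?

C7H6O3

Heavy atoms from the SMILES: 7 C, 3 O.
Implicit hydrogens by atom environment:
  4 × C (aromatic): 1 H each → 4
  2 × C (aromatic): no H
  2 × O: 1 H each → 2
  1 × C: no H
  1 × O: no H
  Total hydrogens = 6.
Molecular formula: C7H6O3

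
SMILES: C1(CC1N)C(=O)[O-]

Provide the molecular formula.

Heavy atoms from the SMILES: 4 C, 1 N, 2 O.
Implicit hydrogens by atom environment:
  2 × C: 1 H each → 2
  1 × C: 2 H
  1 × C: no H
  1 × N: 2 H
  1 × O: no H
  1 × O (charge -1): no H
  Total hydrogens = 6.
Net charge -1.
Molecular formula: C4H6NO2-

C4H6NO2-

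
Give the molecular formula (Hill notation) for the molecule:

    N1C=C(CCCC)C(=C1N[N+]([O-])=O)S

Heavy atoms from the SMILES: 8 C, 3 N, 2 O, 1 S.
Implicit hydrogens by atom environment:
  3 × C: 2 H each → 6
  3 × C (aromatic): no H
  1 × C: 3 H
  1 × C (aromatic): 1 H
  1 × N (aromatic): 1 H
  1 × N: 1 H
  1 × N (charge +1): no H
  1 × O: no H
  1 × O (charge -1): no H
  1 × S: 1 H
  Total hydrogens = 13.
Molecular formula: C8H13N3O2S

C8H13N3O2S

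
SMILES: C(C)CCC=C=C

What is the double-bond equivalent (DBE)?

2

Molecular formula from the SMILES: C7H12.
DoU = (2C + 2 + N − H − X)/2 = (2·7 + 2 + 0 − 12 − 0)/2 = 4/2 = 2.
(Structurally: 0 ring(s) + 2 π bond(s) = 2.)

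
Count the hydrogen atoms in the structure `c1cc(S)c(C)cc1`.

Hydrogens are implicit in SMILES; fill each atom to its normal valence:
  4 × C (aromatic): 1 H each → 4
  2 × C (aromatic): no H
  1 × C: 3 H
  1 × S: 1 H
  Total hydrogens = 8.

8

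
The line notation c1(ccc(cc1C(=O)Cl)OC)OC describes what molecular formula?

Heavy atoms from the SMILES: 9 C, 1 Cl, 3 O.
Implicit hydrogens by atom environment:
  3 × C (aromatic): 1 H each → 3
  3 × C (aromatic): no H
  3 × O: no H
  2 × C: 3 H each → 6
  1 × C: no H
  1 × Cl: no H
  Total hydrogens = 9.
Molecular formula: C9H9ClO3

C9H9ClO3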